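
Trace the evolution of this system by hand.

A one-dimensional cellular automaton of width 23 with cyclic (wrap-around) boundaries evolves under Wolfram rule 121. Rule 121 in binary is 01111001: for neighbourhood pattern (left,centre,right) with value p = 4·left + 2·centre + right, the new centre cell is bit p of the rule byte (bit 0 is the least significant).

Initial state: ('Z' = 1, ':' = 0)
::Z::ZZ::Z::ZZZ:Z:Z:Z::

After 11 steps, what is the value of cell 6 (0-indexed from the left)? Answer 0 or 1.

1

gen 0: ::Z::ZZ::Z::ZZZ:Z:Z:Z::
gen 1: Z::Z:ZZZ::Z:Z:ZZ:Z:Z:ZZ
gen 2: ZZ::ZZ:ZZ::Z:ZZZZ:Z:ZZ:
gen 3: ZZZ:ZZZZZZ::ZZ::ZZ:ZZZZ
gen 4: ::ZZZ::::ZZ:ZZZ:ZZZZ:::
gen 5: Z:Z:ZZZZ:ZZZZ:ZZZ::ZZZZ
gen 6: ZZ:ZZ::ZZZ::ZZZ:ZZ:Z:::
gen 7: ZZZZZZ:Z:ZZ:Z:ZZZZZ:ZZ:
gen 8: Z::::ZZ:ZZZZ:ZZ:::ZZZZZ
gen 9: ZZZZ:ZZZZ::ZZZZZZ:Z::::
gen 10: Z::ZZZ::ZZ:Z::::ZZ:ZZZ:
gen 11: :Z:Z:ZZ:ZZZ:ZZZ:ZZZZ:ZZ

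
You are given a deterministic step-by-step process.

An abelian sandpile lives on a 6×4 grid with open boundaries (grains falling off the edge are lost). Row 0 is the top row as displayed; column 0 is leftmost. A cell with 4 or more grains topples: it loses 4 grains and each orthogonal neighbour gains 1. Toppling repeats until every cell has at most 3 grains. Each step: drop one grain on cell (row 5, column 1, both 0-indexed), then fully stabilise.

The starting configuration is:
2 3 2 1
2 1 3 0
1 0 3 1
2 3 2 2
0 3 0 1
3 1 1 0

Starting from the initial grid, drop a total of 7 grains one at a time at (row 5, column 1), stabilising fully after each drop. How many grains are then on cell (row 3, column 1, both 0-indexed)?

0

gen 0: 2 3 2 1
2 1 3 0
1 0 3 1
2 3 2 2
0 3 0 1
3 1 1 0
gen 1: 2 3 2 1
2 1 3 0
1 0 3 1
2 3 2 2
0 3 0 1
3 2 1 0
gen 2: 2 3 2 1
2 1 3 0
1 0 3 1
2 3 2 2
0 3 0 1
3 3 1 0
gen 3: 2 3 2 1
2 1 3 0
1 1 3 1
3 0 3 2
2 1 1 1
0 2 2 0
gen 4: 2 3 2 1
2 1 3 0
1 1 3 1
3 0 3 2
2 1 1 1
0 3 2 0
gen 5: 2 3 2 1
2 1 3 0
1 1 3 1
3 0 3 2
2 2 1 1
1 0 3 0
gen 6: 2 3 2 1
2 1 3 0
1 1 3 1
3 0 3 2
2 2 1 1
1 1 3 0
gen 7: 2 3 2 1
2 1 3 0
1 1 3 1
3 0 3 2
2 2 1 1
1 2 3 0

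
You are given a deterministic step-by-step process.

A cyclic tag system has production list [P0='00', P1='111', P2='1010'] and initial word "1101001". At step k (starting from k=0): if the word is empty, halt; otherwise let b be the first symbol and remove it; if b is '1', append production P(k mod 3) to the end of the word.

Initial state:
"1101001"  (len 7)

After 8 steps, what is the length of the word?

8

gen 0: "1101001"  (len 7)
gen 1: "10100100"  (len 8)
gen 2: "0100100111"  (len 10)
gen 3: "100100111"  (len 9)
gen 4: "0010011100"  (len 10)
gen 5: "010011100"  (len 9)
gen 6: "10011100"  (len 8)
gen 7: "001110000"  (len 9)
gen 8: "01110000"  (len 8)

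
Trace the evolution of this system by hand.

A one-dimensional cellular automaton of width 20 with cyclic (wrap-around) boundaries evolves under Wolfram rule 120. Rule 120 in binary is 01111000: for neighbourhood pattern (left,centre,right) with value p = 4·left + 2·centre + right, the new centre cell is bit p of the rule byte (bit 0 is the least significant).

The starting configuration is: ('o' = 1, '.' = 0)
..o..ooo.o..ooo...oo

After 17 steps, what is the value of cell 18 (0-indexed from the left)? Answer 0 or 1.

0

gen 0: ..o..ooo.o..ooo...oo
gen 1: o..o.o.oo.o.o.oo..oo
gen 2: oo..o.oooo.o.oooo.o.
gen 3: ooo..oo..oo.oo..oo.o
gen 4: ..oo.ooo.oooooo.oooo
gen 5: o.oooo.ooo....ooo..o
gen 6: ooo..ooo.oo...o.oo.o
gen 7: ..oo.o.ooooo...ooooo
gen 8: o.ooo.oo...oo..o...o
gen 9: ooo.ooooo..ooo..o..o
gen 10: ..ooo...oo.o.oo..o.o
gen 11: o.o.oo..ooo.oooo..o.
gen 12: .o.oooo.o.ooo..oo..o
gen 13: o.oo..oo.oo.oo.ooo..
gen 14: .oooo.oooooooooo.oo.
gen 15: .o..ooo........ooooo
gen 16: o.o.o.oo.......o...o
gen 17: oo.o.oooo.......o..o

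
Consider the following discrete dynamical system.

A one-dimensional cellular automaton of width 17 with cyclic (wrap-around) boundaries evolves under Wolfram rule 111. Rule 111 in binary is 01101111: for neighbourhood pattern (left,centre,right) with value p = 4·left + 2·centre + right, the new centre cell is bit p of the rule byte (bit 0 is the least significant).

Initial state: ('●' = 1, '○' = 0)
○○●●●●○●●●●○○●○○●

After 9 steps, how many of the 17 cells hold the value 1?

9

gen 0: ○○●●●●○●●●●○○●○○●
gen 1: ○●●○○●●●○○●○●●○●●
gen 2: ●●●○●●○●○●●●●●●●●
gen 3: ○○●●●●●●●●○○○○○○○
gen 4: ●●●○○○○○○●○●●●●●●
gen 5: ○○●○●●●●●●●●○○○○○
gen 6: ●●●●●○○○○○○●○●●●●
gen 7: ○○○○●○●●●●●●●●○○○
gen 8: ●●●●●●●○○○○○○●○●●
gen 9: ○○○○○○●○●●●●●●●●○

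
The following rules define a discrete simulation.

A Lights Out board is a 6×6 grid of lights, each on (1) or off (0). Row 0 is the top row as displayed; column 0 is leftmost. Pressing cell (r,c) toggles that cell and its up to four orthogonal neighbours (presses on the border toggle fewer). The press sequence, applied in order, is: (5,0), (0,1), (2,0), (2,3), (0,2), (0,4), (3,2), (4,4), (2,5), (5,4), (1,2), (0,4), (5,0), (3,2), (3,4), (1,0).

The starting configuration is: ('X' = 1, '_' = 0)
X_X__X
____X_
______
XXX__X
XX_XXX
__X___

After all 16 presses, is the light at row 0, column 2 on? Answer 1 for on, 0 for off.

0

0) X_X__X
____X_
______
XXX__X
XX_XXX
__X___
1) X_X__X
____X_
______
XXX__X
_X_XXX
XXX___
2) _X___X
_X__X_
______
XXX__X
_X_XXX
XXX___
3) _X___X
XX__X_
XX____
_XX__X
_X_XXX
XXX___
4) _X___X
XX_XX_
XXXXX_
_XXX_X
_X_XXX
XXX___
5) __XX_X
XXXXX_
XXXXX_
_XXX_X
_X_XXX
XXX___
6) __X_X_
XXXX__
XXXXX_
_XXX_X
_X_XXX
XXX___
7) __X_X_
XXXX__
XX_XX_
_____X
_XXXXX
XXX___
8) __X_X_
XXXX__
XX_XX_
____XX
_XX___
XXX_X_
9) __X_X_
XXXX_X
XX_X_X
____X_
_XX___
XXX_X_
10) __X_X_
XXXX_X
XX_X_X
____X_
_XX_X_
XXXX_X
11) ____X_
X____X
XXXX_X
____X_
_XX_X_
XXXX_X
12) ___X_X
X___XX
XXXX_X
____X_
_XX_X_
XXXX_X
13) ___X_X
X___XX
XXXX_X
____X_
XXX_X_
__XX_X
14) ___X_X
X___XX
XX_X_X
_XXXX_
XX__X_
__XX_X
15) ___X_X
X___XX
XX_XXX
_XX__X
XX____
__XX_X
16) X__X_X
_X__XX
_X_XXX
_XX__X
XX____
__XX_X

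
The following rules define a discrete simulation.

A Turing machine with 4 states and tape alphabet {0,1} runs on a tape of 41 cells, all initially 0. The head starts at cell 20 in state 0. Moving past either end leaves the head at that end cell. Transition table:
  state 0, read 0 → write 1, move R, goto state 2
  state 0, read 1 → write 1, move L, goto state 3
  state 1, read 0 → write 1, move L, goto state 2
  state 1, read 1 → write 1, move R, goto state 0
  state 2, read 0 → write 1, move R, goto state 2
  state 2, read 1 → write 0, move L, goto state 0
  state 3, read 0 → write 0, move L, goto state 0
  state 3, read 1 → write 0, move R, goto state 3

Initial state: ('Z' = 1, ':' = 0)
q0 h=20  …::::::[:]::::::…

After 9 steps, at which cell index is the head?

29

gen 0: q0 h=20  …::::::[:]::::::…
gen 1: q2 h=21  …:::::Z[:]::::::…
gen 2: q2 h=22  …::::ZZ[:]::::::…
gen 3: q2 h=23  …:::ZZZ[:]::::::…
gen 4: q2 h=24  …::ZZZZ[:]::::::…
gen 5: q2 h=25  …:ZZZZZ[:]::::::…
gen 6: q2 h=26  …ZZZZZZ[:]::::::…
gen 7: q2 h=27  …ZZZZZZ[:]::::::…
gen 8: q2 h=28  …ZZZZZZ[:]::::::…
gen 9: q2 h=29  …ZZZZZZ[:]::::::…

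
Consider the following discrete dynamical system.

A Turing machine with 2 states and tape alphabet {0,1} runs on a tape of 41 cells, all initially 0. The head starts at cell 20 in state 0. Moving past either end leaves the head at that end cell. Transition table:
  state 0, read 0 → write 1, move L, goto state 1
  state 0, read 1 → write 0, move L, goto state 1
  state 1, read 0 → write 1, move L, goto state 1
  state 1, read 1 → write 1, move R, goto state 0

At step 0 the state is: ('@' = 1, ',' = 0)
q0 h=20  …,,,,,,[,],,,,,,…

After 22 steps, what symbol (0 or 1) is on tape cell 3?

0) q0 h=20  …,,,,,,[,],,,,,,…
1) q1 h=19  …,,,,,,[,]@,,,,,…
2) q1 h=18  …,,,,,,[,]@@,,,,…
3) q1 h=17  …,,,,,,[,]@@@,,,…
4) q1 h=16  …,,,,,,[,]@@@@,,…
5) q1 h=15  …,,,,,,[,]@@@@@,…
6) q1 h=14  …,,,,,,[,]@@@@@@…
7) q1 h=13  …,,,,,,[,]@@@@@@…
8) q1 h=12  …,,,,,,[,]@@@@@@…
9) q1 h=11  …,,,,,,[,]@@@@@@…
10) q1 h=10  …,,,,,,[,]@@@@@@…
11) q1 h= 9  …,,,,,,[,]@@@@@@…
12) q1 h= 8  …,,,,,,[,]@@@@@@…
13) q1 h= 7  …,,,,,,[,]@@@@@@…
14) q1 h= 6  |,,,,,,[,]@@@@@@…
15) q1 h= 5  |,,,,,[,]@@@@@@…
16) q1 h= 4  |,,,,[,]@@@@@@…
17) q1 h= 3  |,,,[,]@@@@@@…
18) q1 h= 2  |,,[,]@@@@@@…
19) q1 h= 1  |,[,]@@@@@@…
20) q1 h= 0  |[,]@@@@@@…
21) q1 h= 0  |[@]@@@@@@…
22) q0 h= 1  |@[@]@@@@@@…

1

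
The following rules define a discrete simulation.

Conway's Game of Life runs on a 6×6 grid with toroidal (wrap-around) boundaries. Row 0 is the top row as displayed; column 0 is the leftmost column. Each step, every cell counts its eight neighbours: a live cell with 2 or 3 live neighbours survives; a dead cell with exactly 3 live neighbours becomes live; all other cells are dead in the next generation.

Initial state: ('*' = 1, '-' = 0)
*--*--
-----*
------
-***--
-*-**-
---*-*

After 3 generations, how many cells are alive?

19

gen 0: *--*--
-----*
------
-***--
-*-**-
---*-*
gen 1: *----*
------
--*---
-*-**-
**----
*--*-*
gen 2: *---**
------
--**--
**-*--
-*-*--
----*-
gen 3: ----**
---***
-***--
**-**-
**-**-
*--**-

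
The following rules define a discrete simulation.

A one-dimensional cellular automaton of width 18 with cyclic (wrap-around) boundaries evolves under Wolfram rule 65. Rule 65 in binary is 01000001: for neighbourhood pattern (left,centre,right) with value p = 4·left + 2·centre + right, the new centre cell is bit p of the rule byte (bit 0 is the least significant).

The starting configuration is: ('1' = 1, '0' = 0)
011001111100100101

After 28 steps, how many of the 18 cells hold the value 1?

6

0) 011001111100100101
1) 001000000100000000
2) 100011110001111111
3) 101000010100000000
4) 000011000001111110
5) 111001011100000010
6) 001000000101111000
7) 100011110000001011
8) 101000010111100000
9) 000011000000101110
10) 111001011110000010
11) 001000000010111000
12) 100011111000001011
13) 101000001011100000
14) 000011100000101110
15) 111000101110000010
16) 001010000010111000
17) 100000111000001011
18) 101110001011100000
19) 000010100000101110
20) 111000001110000010
21) 001011100010111000
22) 100000101000001011
23) 101110000011100000
24) 000010111000101110
25) 111000001010000010
26) 001011100000111000
27) 100000101110001011
28) 101110000010100000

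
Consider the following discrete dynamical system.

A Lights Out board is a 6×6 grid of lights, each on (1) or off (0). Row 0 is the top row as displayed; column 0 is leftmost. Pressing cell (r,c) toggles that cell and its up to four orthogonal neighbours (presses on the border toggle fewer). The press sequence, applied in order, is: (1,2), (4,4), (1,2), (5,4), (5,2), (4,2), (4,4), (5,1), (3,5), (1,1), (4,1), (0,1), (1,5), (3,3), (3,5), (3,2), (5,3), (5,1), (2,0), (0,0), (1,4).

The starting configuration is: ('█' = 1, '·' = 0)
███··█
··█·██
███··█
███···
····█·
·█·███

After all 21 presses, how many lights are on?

gen 0: ███··█
··█·██
███··█
███···
····█·
·█·███
gen 1: ██···█
·█·███
██···█
███···
····█·
·█·███
gen 2: ██···█
·█·███
██···█
███·█·
···█·█
·█·█·█
gen 3: ███··█
··█·██
███··█
███·█·
···█·█
·█·█·█
gen 4: ███··█
··█·██
███··█
███·█·
···███
·█··█·
gen 5: ███··█
··█·██
███··█
███·█·
··████
··███·
gen 6: ███··█
··█·██
███··█
██··█·
·█··██
···██·
gen 7: ███··█
··█·██
███··█
██····
·█·█··
···█··
gen 8: ███··█
··█·██
███··█
██····
···█··
████··
gen 9: ███··█
··█·██
███···
██··██
···█·█
████··
gen 10: █·█··█
██··██
█·█···
██··██
···█·█
████··
gen 11: █·█··█
██··██
█·█···
█···██
████·█
█·██··
gen 12: ·█···█
█···██
█·█···
█···██
████·█
█·██··
gen 13: ·█····
█·····
█·█··█
█···██
████·█
█·██··
gen 14: ·█····
█·····
█·██·█
█·██·█
███··█
█·██··
gen 15: ·█····
█·····
█·██··
█·███·
███···
█·██··
gen 16: ·█····
█·····
█··█··
██··█·
██····
█·██··
gen 17: ·█····
█·····
█··█··
██··█·
██·█··
█···█·
gen 18: ·█····
█·····
█··█··
██··█·
█··█··
·██·█·
gen 19: ·█····
······
·█·█··
·█··█·
█··█··
·██·█·
gen 20: █·····
█·····
·█·█··
·█··█·
█··█··
·██·█·
gen 21: █···█·
█··███
·█·██·
·█··█·
█··█··
·██·█·

16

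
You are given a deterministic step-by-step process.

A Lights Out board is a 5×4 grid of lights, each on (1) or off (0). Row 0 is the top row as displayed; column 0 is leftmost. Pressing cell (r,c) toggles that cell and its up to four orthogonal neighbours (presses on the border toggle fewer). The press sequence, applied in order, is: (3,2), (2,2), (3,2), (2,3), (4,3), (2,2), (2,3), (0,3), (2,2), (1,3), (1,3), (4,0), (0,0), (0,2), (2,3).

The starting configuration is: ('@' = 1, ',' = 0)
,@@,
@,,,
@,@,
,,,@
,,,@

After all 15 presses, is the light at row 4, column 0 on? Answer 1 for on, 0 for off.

step 0: ,@@,
@,,,
@,@,
,,,@
,,,@
step 1: ,@@,
@,,,
@,,,
,@@,
,,@@
step 2: ,@@,
@,@,
@@@@
,@,,
,,@@
step 3: ,@@,
@,@,
@@,@
,,@@
,,,@
step 4: ,@@,
@,@@
@@@,
,,@,
,,,@
step 5: ,@@,
@,@@
@@@,
,,@@
,,@,
step 6: ,@@,
@,,@
@,,@
,,,@
,,@,
step 7: ,@@,
@,,,
@,@,
,,,,
,,@,
step 8: ,@,@
@,,@
@,@,
,,,,
,,@,
step 9: ,@,@
@,@@
@@,@
,,@,
,,@,
step 10: ,@,,
@,,,
@@,,
,,@,
,,@,
step 11: ,@,@
@,@@
@@,@
,,@,
,,@,
step 12: ,@,@
@,@@
@@,@
@,@,
@@@,
step 13: @,,@
,,@@
@@,@
@,@,
@@@,
step 14: @@@,
,,,@
@@,@
@,@,
@@@,
step 15: @@@,
,,,,
@@@,
@,@@
@@@,

1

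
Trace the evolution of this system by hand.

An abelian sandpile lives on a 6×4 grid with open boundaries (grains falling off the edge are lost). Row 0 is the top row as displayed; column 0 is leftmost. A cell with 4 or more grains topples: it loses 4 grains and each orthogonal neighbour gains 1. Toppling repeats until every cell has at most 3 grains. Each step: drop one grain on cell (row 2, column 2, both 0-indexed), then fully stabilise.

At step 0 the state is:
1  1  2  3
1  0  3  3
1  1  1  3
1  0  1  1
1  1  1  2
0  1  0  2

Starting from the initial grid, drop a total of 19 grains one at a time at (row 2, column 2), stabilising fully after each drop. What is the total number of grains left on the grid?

0) 1  1  2  3
1  0  3  3
1  1  1  3
1  0  1  1
1  1  1  2
0  1  0  2
1) 1  1  2  3
1  0  3  3
1  1  2  3
1  0  1  1
1  1  1  2
0  1  0  2
2) 1  1  2  3
1  0  3  3
1  1  3  3
1  0  1  1
1  1  1  2
0  1  0  2
3) 1  2  0  1
1  1  2  2
1  2  2  1
1  0  2  2
1  1  1  2
0  1  0  2
4) 1  2  0  1
1  1  2  2
1  2  3  1
1  0  2  2
1  1  1  2
0  1  0  2
5) 1  2  0  1
1  1  3  2
1  3  0  2
1  0  3  2
1  1  1  2
0  1  0  2
6) 1  2  0  1
1  1  3  2
1  3  1  2
1  0  3  2
1  1  1  2
0  1  0  2
7) 1  2  0  1
1  1  3  2
1  3  2  2
1  0  3  2
1  1  1  2
0  1  0  2
8) 1  2  0  1
1  1  3  2
1  3  3  2
1  0  3  2
1  1  1  2
0  1  0  2
9) 1  2  1  1
1  3  0  3
2  0  3  3
1  2  0  3
1  1  2  2
0  1  0  2
10) 1  2  1  2
1  3  2  0
2  1  1  2
1  2  2  0
1  1  2  3
0  1  0  2
11) 1  2  1  2
1  3  2  0
2  1  2  2
1  2  2  0
1  1  2  3
0  1  0  2
12) 1  2  1  2
1  3  2  0
2  1  3  2
1  2  2  0
1  1  2  3
0  1  0  2
13) 1  2  1  2
1  3  3  0
2  2  0  3
1  2  3  0
1  1  2  3
0  1  0  2
14) 1  2  1  2
1  3  3  0
2  2  1  3
1  2  3  0
1  1  2  3
0  1  0  2
15) 1  2  1  2
1  3  3  0
2  2  2  3
1  2  3  0
1  1  2  3
0  1  0  2
16) 1  2  1  2
1  3  3  0
2  2  3  3
1  2  3  0
1  1  2  3
0  1  0  2
17) 1  3  2  2
2  1  2  2
3  2  0  1
2  0  2  2
1  2  3  3
0  1  0  2
18) 1  3  2  2
2  1  2  2
3  2  1  1
2  0  2  2
1  2  3  3
0  1  0  2
19) 1  3  2  2
2  1  2  2
3  2  2  1
2  0  2  2
1  2  3  3
0  1  0  2

41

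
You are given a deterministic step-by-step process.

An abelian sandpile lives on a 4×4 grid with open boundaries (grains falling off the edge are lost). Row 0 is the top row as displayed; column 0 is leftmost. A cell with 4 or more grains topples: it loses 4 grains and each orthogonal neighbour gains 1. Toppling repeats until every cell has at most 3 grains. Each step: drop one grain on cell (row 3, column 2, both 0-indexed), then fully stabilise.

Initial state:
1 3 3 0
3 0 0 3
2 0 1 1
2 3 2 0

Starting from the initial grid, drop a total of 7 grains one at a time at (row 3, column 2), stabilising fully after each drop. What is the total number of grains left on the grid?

28

k=0  1 3 3 0
3 0 0 3
2 0 1 1
2 3 2 0
k=1  1 3 3 0
3 0 0 3
2 0 1 1
2 3 3 0
k=2  1 3 3 0
3 0 0 3
2 1 2 1
3 0 1 1
k=3  1 3 3 0
3 0 0 3
2 1 2 1
3 0 2 1
k=4  1 3 3 0
3 0 0 3
2 1 2 1
3 0 3 1
k=5  1 3 3 0
3 0 0 3
2 1 3 1
3 1 0 2
k=6  1 3 3 0
3 0 0 3
2 1 3 1
3 1 1 2
k=7  1 3 3 0
3 0 0 3
2 1 3 1
3 1 2 2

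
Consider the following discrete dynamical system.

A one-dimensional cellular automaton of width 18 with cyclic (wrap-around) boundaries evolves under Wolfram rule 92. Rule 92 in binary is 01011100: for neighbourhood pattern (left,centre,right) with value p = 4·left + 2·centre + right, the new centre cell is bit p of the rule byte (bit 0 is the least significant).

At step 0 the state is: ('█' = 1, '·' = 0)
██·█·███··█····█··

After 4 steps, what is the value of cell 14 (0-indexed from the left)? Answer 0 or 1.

0

step 0: ██·█·███··█····█··
step 1: ██·█·█·██·██···██·
step 2: ██·█·█·██·███··██·
step 3: ██·█·█·██·█·██·██·
step 4: ██·█·█·██·█·██·██·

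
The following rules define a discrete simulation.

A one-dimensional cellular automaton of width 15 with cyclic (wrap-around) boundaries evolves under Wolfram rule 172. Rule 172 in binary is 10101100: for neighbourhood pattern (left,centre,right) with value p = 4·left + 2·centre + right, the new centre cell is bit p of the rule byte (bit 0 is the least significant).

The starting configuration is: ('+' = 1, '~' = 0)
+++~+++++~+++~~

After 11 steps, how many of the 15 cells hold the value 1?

2

gen 0: +++~+++++~+++~~
gen 1: ++~+++++~+++~~~
gen 2: +~+++++~+++~~~~
gen 3: ++++++~+++~~~~~
gen 4: +++++~+++~~~~~~
gen 5: ++++~+++~~~~~~~
gen 6: +++~+++~~~~~~~~
gen 7: ++~+++~~~~~~~~~
gen 8: +~+++~~~~~~~~~~
gen 9: ++++~~~~~~~~~~~
gen 10: +++~~~~~~~~~~~~
gen 11: ++~~~~~~~~~~~~~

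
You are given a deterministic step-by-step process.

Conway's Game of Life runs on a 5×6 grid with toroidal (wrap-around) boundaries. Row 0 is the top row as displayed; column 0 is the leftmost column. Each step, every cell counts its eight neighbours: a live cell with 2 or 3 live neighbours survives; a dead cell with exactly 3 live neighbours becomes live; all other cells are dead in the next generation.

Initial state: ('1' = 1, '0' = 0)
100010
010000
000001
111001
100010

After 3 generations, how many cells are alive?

0) 100010
010000
000001
111001
100010
1) 110000
100001
001001
010010
000110
2) 110010
000001
010011
001011
111111
3) 000000
010000
000100
000000
000000

2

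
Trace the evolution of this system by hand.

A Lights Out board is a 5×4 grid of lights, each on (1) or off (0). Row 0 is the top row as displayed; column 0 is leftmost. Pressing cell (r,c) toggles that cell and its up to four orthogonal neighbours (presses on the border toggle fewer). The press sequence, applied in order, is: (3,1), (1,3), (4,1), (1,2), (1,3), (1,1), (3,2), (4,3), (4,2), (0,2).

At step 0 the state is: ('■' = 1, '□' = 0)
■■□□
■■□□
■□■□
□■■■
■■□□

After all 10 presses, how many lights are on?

10

[0] ■■□□
■■□□
■□■□
□■■■
■■□□
[1] ■■□□
■■□□
■■■□
■□□■
■□□□
[2] ■■□■
■■■■
■■■■
■□□■
■□□□
[3] ■■□■
■■■■
■■■■
■■□■
□■■□
[4] ■■■■
■□□□
■■□■
■■□■
□■■□
[5] ■■■□
■□■■
■■□□
■■□■
□■■□
[6] ■□■□
□■□■
■□□□
■■□■
□■■□
[7] ■□■□
□■□■
■□■□
■□■□
□■□□
[8] ■□■□
□■□■
■□■□
■□■■
□■■■
[9] ■□■□
□■□■
■□■□
■□□■
□□□□
[10] ■■□■
□■■■
■□■□
■□□■
□□□□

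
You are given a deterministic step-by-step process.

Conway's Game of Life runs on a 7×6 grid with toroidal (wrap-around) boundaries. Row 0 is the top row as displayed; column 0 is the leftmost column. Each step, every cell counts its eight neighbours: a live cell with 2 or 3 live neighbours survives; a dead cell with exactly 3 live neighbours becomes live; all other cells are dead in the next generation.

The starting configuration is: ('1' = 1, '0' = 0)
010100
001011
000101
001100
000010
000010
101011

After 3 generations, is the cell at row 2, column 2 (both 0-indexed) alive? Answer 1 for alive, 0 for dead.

[0] 010100
001011
000101
001100
000010
000010
101011
[1] 010000
101001
000001
001100
000010
000010
111011
[2] 000110
110001
111111
000110
000010
110010
111111
[3] 000000
000000
000000
110000
000010
000000
000000

0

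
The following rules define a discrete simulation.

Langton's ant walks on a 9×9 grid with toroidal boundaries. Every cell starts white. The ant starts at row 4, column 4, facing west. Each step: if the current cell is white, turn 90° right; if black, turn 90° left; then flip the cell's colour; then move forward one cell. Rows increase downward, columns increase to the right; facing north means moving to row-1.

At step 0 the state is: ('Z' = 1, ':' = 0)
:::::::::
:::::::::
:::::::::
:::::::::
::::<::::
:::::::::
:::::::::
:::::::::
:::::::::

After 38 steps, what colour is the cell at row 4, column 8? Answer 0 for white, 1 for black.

1

0) :::::::::
:::::::::
:::::::::
:::::::::
::::<::::
:::::::::
:::::::::
:::::::::
:::::::::
1) :::::::::
:::::::::
:::::::::
::::^::::
::::Z::::
:::::::::
:::::::::
:::::::::
:::::::::
2) :::::::::
:::::::::
:::::::::
::::Z>:::
::::Z::::
:::::::::
:::::::::
:::::::::
:::::::::
3) :::::::::
:::::::::
:::::::::
::::ZZ:::
::::Zv:::
:::::::::
:::::::::
:::::::::
:::::::::
4) :::::::::
:::::::::
:::::::::
::::ZZ:::
::::<Z:::
:::::::::
:::::::::
:::::::::
:::::::::
5) :::::::::
:::::::::
:::::::::
::::ZZ:::
:::::Z:::
::::v::::
:::::::::
:::::::::
:::::::::
6) :::::::::
:::::::::
:::::::::
::::ZZ:::
:::::Z:::
:::<Z::::
:::::::::
:::::::::
:::::::::
7) :::::::::
:::::::::
:::::::::
::::ZZ:::
:::^:Z:::
:::ZZ::::
:::::::::
:::::::::
:::::::::
8) :::::::::
:::::::::
:::::::::
::::ZZ:::
:::Z>Z:::
:::ZZ::::
:::::::::
:::::::::
:::::::::
9) :::::::::
:::::::::
:::::::::
::::ZZ:::
:::ZZZ:::
:::Zv::::
:::::::::
:::::::::
:::::::::
10) :::::::::
:::::::::
:::::::::
::::ZZ:::
:::ZZZ:::
:::Z:>:::
:::::::::
:::::::::
:::::::::
11) :::::::::
:::::::::
:::::::::
::::ZZ:::
:::ZZZ:::
:::Z:Z:::
:::::v:::
:::::::::
:::::::::
12) :::::::::
:::::::::
:::::::::
::::ZZ:::
:::ZZZ:::
:::Z:Z:::
::::<Z:::
:::::::::
:::::::::
13) :::::::::
:::::::::
:::::::::
::::ZZ:::
:::ZZZ:::
:::Z^Z:::
::::ZZ:::
:::::::::
:::::::::
14) :::::::::
:::::::::
:::::::::
::::ZZ:::
:::ZZZ:::
:::ZZ>:::
::::ZZ:::
:::::::::
:::::::::
15) :::::::::
:::::::::
:::::::::
::::ZZ:::
:::ZZ^:::
:::ZZ::::
::::ZZ:::
:::::::::
:::::::::
16) :::::::::
:::::::::
:::::::::
::::ZZ:::
:::Z<::::
:::ZZ::::
::::ZZ:::
:::::::::
:::::::::
17) :::::::::
:::::::::
:::::::::
::::ZZ:::
:::Z:::::
:::Zv::::
::::ZZ:::
:::::::::
:::::::::
18) :::::::::
:::::::::
:::::::::
::::ZZ:::
:::Z:::::
:::Z:>:::
::::ZZ:::
:::::::::
:::::::::
19) :::::::::
:::::::::
:::::::::
::::ZZ:::
:::Z:::::
:::Z:Z:::
::::Zv:::
:::::::::
:::::::::
20) :::::::::
:::::::::
:::::::::
::::ZZ:::
:::Z:::::
:::Z:Z:::
::::Z:>::
:::::::::
:::::::::
21) :::::::::
:::::::::
:::::::::
::::ZZ:::
:::Z:::::
:::Z:Z:::
::::Z:Z::
::::::v::
:::::::::
22) :::::::::
:::::::::
:::::::::
::::ZZ:::
:::Z:::::
:::Z:Z:::
::::Z:Z::
:::::<Z::
:::::::::
23) :::::::::
:::::::::
:::::::::
::::ZZ:::
:::Z:::::
:::Z:Z:::
::::Z^Z::
:::::ZZ::
:::::::::
24) :::::::::
:::::::::
:::::::::
::::ZZ:::
:::Z:::::
:::Z:Z:::
::::ZZ>::
:::::ZZ::
:::::::::
25) :::::::::
:::::::::
:::::::::
::::ZZ:::
:::Z:::::
:::Z:Z^::
::::ZZ:::
:::::ZZ::
:::::::::
26) :::::::::
:::::::::
:::::::::
::::ZZ:::
:::Z:::::
:::Z:ZZ>:
::::ZZ:::
:::::ZZ::
:::::::::
27) :::::::::
:::::::::
:::::::::
::::ZZ:::
:::Z:::::
:::Z:ZZZ:
::::ZZ:v:
:::::ZZ::
:::::::::
28) :::::::::
:::::::::
:::::::::
::::ZZ:::
:::Z:::::
:::Z:ZZZ:
::::ZZ<Z:
:::::ZZ::
:::::::::
29) :::::::::
:::::::::
:::::::::
::::ZZ:::
:::Z:::::
:::Z:Z^Z:
::::ZZZZ:
:::::ZZ::
:::::::::
30) :::::::::
:::::::::
:::::::::
::::ZZ:::
:::Z:::::
:::Z:<:Z:
::::ZZZZ:
:::::ZZ::
:::::::::
31) :::::::::
:::::::::
:::::::::
::::ZZ:::
:::Z:::::
:::Z:::Z:
::::ZvZZ:
:::::ZZ::
:::::::::
32) :::::::::
:::::::::
:::::::::
::::ZZ:::
:::Z:::::
:::Z:::Z:
::::Z:>Z:
:::::ZZ::
:::::::::
33) :::::::::
:::::::::
:::::::::
::::ZZ:::
:::Z:::::
:::Z::^Z:
::::Z::Z:
:::::ZZ::
:::::::::
34) :::::::::
:::::::::
:::::::::
::::ZZ:::
:::Z:::::
:::Z::Z>:
::::Z::Z:
:::::ZZ::
:::::::::
35) :::::::::
:::::::::
:::::::::
::::ZZ:::
:::Z:::^:
:::Z::Z::
::::Z::Z:
:::::ZZ::
:::::::::
36) :::::::::
:::::::::
:::::::::
::::ZZ:::
:::Z:::Z>
:::Z::Z::
::::Z::Z:
:::::ZZ::
:::::::::
37) :::::::::
:::::::::
:::::::::
::::ZZ:::
:::Z:::ZZ
:::Z::Z:v
::::Z::Z:
:::::ZZ::
:::::::::
38) :::::::::
:::::::::
:::::::::
::::ZZ:::
:::Z:::ZZ
:::Z::Z<Z
::::Z::Z:
:::::ZZ::
:::::::::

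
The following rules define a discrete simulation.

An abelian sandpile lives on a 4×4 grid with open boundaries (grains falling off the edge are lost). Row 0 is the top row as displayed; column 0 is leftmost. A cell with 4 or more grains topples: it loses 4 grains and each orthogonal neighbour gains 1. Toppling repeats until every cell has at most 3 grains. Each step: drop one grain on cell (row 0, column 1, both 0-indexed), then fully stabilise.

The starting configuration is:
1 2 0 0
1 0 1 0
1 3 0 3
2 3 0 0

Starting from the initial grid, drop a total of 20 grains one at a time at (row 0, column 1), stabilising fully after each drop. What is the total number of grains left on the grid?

27

0) 1 2 0 0
1 0 1 0
1 3 0 3
2 3 0 0
1) 1 3 0 0
1 0 1 0
1 3 0 3
2 3 0 0
2) 2 0 1 0
1 1 1 0
1 3 0 3
2 3 0 0
3) 2 1 1 0
1 1 1 0
1 3 0 3
2 3 0 0
4) 2 2 1 0
1 1 1 0
1 3 0 3
2 3 0 0
5) 2 3 1 0
1 1 1 0
1 3 0 3
2 3 0 0
6) 3 0 2 0
1 2 1 0
1 3 0 3
2 3 0 0
7) 3 1 2 0
1 2 1 0
1 3 0 3
2 3 0 0
8) 3 2 2 0
1 2 1 0
1 3 0 3
2 3 0 0
9) 3 3 2 0
1 2 1 0
1 3 0 3
2 3 0 0
10) 0 1 3 0
2 3 1 0
1 3 0 3
2 3 0 0
11) 0 2 3 0
2 3 1 0
1 3 0 3
2 3 0 0
12) 0 3 3 0
2 3 1 0
1 3 0 3
2 3 0 0
13) 1 2 0 1
3 1 3 0
2 1 1 3
3 0 1 0
14) 1 3 0 1
3 1 3 0
2 1 1 3
3 0 1 0
15) 2 0 1 1
3 2 3 0
2 1 1 3
3 0 1 0
16) 2 1 1 1
3 2 3 0
2 1 1 3
3 0 1 0
17) 2 2 1 1
3 2 3 0
2 1 1 3
3 0 1 0
18) 2 3 1 1
3 2 3 0
2 1 1 3
3 0 1 0
19) 3 0 2 1
3 3 3 0
2 1 1 3
3 0 1 0
20) 3 1 2 1
3 3 3 0
2 1 1 3
3 0 1 0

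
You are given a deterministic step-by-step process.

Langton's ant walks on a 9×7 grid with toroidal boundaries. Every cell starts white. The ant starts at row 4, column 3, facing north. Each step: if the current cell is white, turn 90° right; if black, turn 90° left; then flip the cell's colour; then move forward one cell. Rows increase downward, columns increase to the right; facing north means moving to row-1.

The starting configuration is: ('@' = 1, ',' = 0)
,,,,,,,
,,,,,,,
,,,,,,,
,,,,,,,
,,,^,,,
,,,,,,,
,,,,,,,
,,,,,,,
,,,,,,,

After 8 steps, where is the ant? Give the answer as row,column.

step 0: ,,,,,,,
,,,,,,,
,,,,,,,
,,,,,,,
,,,^,,,
,,,,,,,
,,,,,,,
,,,,,,,
,,,,,,,
step 1: ,,,,,,,
,,,,,,,
,,,,,,,
,,,,,,,
,,,@>,,
,,,,,,,
,,,,,,,
,,,,,,,
,,,,,,,
step 2: ,,,,,,,
,,,,,,,
,,,,,,,
,,,,,,,
,,,@@,,
,,,,v,,
,,,,,,,
,,,,,,,
,,,,,,,
step 3: ,,,,,,,
,,,,,,,
,,,,,,,
,,,,,,,
,,,@@,,
,,,<@,,
,,,,,,,
,,,,,,,
,,,,,,,
step 4: ,,,,,,,
,,,,,,,
,,,,,,,
,,,,,,,
,,,^@,,
,,,@@,,
,,,,,,,
,,,,,,,
,,,,,,,
step 5: ,,,,,,,
,,,,,,,
,,,,,,,
,,,,,,,
,,<,@,,
,,,@@,,
,,,,,,,
,,,,,,,
,,,,,,,
step 6: ,,,,,,,
,,,,,,,
,,,,,,,
,,^,,,,
,,@,@,,
,,,@@,,
,,,,,,,
,,,,,,,
,,,,,,,
step 7: ,,,,,,,
,,,,,,,
,,,,,,,
,,@>,,,
,,@,@,,
,,,@@,,
,,,,,,,
,,,,,,,
,,,,,,,
step 8: ,,,,,,,
,,,,,,,
,,,,,,,
,,@@,,,
,,@v@,,
,,,@@,,
,,,,,,,
,,,,,,,
,,,,,,,

4,3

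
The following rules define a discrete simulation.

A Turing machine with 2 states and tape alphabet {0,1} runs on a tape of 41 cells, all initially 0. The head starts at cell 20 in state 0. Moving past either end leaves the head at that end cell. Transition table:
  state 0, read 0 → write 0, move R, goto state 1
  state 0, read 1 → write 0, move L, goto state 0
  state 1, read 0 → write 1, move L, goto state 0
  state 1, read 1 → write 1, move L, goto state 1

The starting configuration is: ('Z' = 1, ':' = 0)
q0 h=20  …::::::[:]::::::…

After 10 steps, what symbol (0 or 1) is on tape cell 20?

1

t=0: q0 h=20  …::::::[:]::::::…
t=1: q1 h=21  …::::::[:]::::::…
t=2: q0 h=20  …::::::[:]Z:::::…
t=3: q1 h=21  …::::::[Z]::::::…
t=4: q1 h=20  …::::::[:]Z:::::…
t=5: q0 h=19  …::::::[:]ZZ::::…
t=6: q1 h=20  …::::::[Z]Z:::::…
t=7: q1 h=19  …::::::[:]ZZ::::…
t=8: q0 h=18  …::::::[:]ZZZ:::…
t=9: q1 h=19  …::::::[Z]ZZ::::…
t=10: q1 h=18  …::::::[:]ZZZ:::…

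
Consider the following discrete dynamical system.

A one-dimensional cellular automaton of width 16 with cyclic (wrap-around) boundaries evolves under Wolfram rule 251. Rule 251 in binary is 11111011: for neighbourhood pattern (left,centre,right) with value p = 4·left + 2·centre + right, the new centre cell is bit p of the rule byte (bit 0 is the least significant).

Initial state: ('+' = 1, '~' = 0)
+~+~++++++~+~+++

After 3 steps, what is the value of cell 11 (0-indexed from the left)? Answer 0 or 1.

t=0: +~+~++++++~+~+++
t=1: ++~++++++++~++++
t=2: ++++++++++++++++
t=3: ++++++++++++++++

1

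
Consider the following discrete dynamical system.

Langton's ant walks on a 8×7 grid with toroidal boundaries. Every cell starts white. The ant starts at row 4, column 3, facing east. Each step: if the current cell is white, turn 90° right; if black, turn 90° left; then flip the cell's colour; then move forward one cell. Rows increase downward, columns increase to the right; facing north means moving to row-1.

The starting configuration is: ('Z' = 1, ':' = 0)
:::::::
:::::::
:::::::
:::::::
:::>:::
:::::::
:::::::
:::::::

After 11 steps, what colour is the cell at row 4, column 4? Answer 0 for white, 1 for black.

1

k=0  :::::::
:::::::
:::::::
:::::::
:::>:::
:::::::
:::::::
:::::::
k=1  :::::::
:::::::
:::::::
:::::::
:::Z:::
:::v:::
:::::::
:::::::
k=2  :::::::
:::::::
:::::::
:::::::
:::Z:::
::<Z:::
:::::::
:::::::
k=3  :::::::
:::::::
:::::::
:::::::
::^Z:::
::ZZ:::
:::::::
:::::::
k=4  :::::::
:::::::
:::::::
:::::::
::Z>:::
::ZZ:::
:::::::
:::::::
k=5  :::::::
:::::::
:::::::
:::^:::
::Z::::
::ZZ:::
:::::::
:::::::
k=6  :::::::
:::::::
:::::::
:::Z>::
::Z::::
::ZZ:::
:::::::
:::::::
k=7  :::::::
:::::::
:::::::
:::ZZ::
::Z:v::
::ZZ:::
:::::::
:::::::
k=8  :::::::
:::::::
:::::::
:::ZZ::
::Z<Z::
::ZZ:::
:::::::
:::::::
k=9  :::::::
:::::::
:::::::
:::^Z::
::ZZZ::
::ZZ:::
:::::::
:::::::
k=10  :::::::
:::::::
:::::::
::<:Z::
::ZZZ::
::ZZ:::
:::::::
:::::::
k=11  :::::::
:::::::
::^::::
::Z:Z::
::ZZZ::
::ZZ:::
:::::::
:::::::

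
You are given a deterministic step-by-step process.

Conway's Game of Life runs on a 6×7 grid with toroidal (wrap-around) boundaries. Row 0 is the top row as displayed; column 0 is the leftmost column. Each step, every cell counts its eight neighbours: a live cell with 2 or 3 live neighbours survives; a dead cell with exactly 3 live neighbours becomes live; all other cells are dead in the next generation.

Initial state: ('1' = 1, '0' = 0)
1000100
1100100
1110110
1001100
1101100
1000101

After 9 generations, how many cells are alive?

k=0  1000100
1100100
1110110
1001100
1101100
1000101
k=1  0001100
0010100
0010010
0000000
0110000
0000101
k=2  0000100
0010110
0001000
0110000
0000000
0010110
k=3  0000000
0000110
0101100
0010000
0111000
0001110
k=4  0001000
0001110
0011110
0000100
0100000
0001100
k=5  0010010
0000010
0010000
0010110
0001100
0011100
k=6  0010010
0000000
0001110
0010110
0000000
0010010
k=7  0000000
0001010
0001010
0000010
0001110
0000000
k=8  0000000
0000000
0000011
0001011
0000110
0000100
k=9  0000000
0000000
0000111
0000000
0001001
0000110

7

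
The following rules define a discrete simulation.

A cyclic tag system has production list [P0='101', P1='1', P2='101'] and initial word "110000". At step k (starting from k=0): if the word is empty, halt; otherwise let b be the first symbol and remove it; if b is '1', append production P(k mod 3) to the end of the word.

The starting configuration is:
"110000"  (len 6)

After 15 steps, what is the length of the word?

step 0: "110000"  (len 6)
step 1: "10000101"  (len 8)
step 2: "00001011"  (len 8)
step 3: "0001011"  (len 7)
step 4: "001011"  (len 6)
step 5: "01011"  (len 5)
step 6: "1011"  (len 4)
step 7: "011101"  (len 6)
step 8: "11101"  (len 5)
step 9: "1101101"  (len 7)
step 10: "101101101"  (len 9)
step 11: "011011011"  (len 9)
step 12: "11011011"  (len 8)
step 13: "1011011101"  (len 10)
step 14: "0110111011"  (len 10)
step 15: "110111011"  (len 9)

9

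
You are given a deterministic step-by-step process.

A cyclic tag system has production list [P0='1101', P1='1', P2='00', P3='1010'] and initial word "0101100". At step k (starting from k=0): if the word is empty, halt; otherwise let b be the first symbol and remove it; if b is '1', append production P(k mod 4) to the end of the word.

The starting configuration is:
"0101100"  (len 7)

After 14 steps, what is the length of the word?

k=0  "0101100"  (len 7)
k=1  "101100"  (len 6)
k=2  "011001"  (len 6)
k=3  "11001"  (len 5)
k=4  "10011010"  (len 8)
k=5  "00110101101"  (len 11)
k=6  "0110101101"  (len 10)
k=7  "110101101"  (len 9)
k=8  "101011011010"  (len 12)
k=9  "010110110101101"  (len 15)
k=10  "10110110101101"  (len 14)
k=11  "011011010110100"  (len 15)
k=12  "11011010110100"  (len 14)
k=13  "10110101101001101"  (len 17)
k=14  "01101011010011011"  (len 17)

17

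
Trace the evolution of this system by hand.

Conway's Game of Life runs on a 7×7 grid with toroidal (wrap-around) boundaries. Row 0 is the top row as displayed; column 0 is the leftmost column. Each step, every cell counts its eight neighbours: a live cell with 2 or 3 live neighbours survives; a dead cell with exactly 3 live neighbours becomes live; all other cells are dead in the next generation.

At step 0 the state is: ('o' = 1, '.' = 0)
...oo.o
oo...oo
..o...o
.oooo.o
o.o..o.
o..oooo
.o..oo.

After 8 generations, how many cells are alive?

7

gen 0: ...oo.o
oo...oo
..o...o
.oooo.o
o.o..o.
o..oooo
.o..oo.
gen 1: .ooo...
.oooo..
....o..
....o.o
.......
o.oo...
..o....
gen 2: ....o..
.o..o..
..o.o..
.....o.
...o...
.ooo...
.......
gen 3: .......
....oo.
...ooo.
...oo..
...oo..
..oo...
..oo...
gen 4: ...oo..
...o.o.
.......
..o....
.......
.......
..oo...
gen 5: .......
...o...
.......
.......
.......
.......
..ooo..
gen 6: ..o.o..
.......
.......
.......
.......
...o...
...o...
gen 7: ...o...
.......
.......
.......
.......
.......
..ooo..
gen 8: ..ooo..
.......
.......
.......
.......
...o...
..ooo..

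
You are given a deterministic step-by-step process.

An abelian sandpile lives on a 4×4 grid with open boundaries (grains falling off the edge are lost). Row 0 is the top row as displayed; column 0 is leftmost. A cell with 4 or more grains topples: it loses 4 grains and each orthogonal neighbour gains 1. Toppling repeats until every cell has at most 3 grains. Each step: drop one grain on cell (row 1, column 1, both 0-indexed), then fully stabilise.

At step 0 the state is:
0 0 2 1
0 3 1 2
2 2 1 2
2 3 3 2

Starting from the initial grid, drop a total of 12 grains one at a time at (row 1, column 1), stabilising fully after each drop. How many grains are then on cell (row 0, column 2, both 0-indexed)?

1

step 0: 0 0 2 1
0 3 1 2
2 2 1 2
2 3 3 2
step 1: 0 1 2 1
1 0 2 2
2 3 1 2
2 3 3 2
step 2: 0 1 2 1
1 1 2 2
2 3 1 2
2 3 3 2
step 3: 0 1 2 1
1 2 2 2
2 3 1 2
2 3 3 2
step 4: 0 1 2 1
1 3 2 2
2 3 1 2
2 3 3 2
step 5: 0 2 2 1
2 1 3 2
3 1 3 2
3 1 0 3
step 6: 0 2 2 1
2 2 3 2
3 1 3 2
3 1 0 3
step 7: 0 2 2 1
2 3 3 2
3 1 3 2
3 1 0 3
step 8: 0 3 3 1
3 1 1 3
3 3 0 3
3 1 1 3
step 9: 0 3 3 1
3 2 1 3
3 3 0 3
3 1 1 3
step 10: 0 3 3 1
3 3 1 3
3 3 0 3
3 1 1 3
step 11: 2 1 0 2
1 3 3 3
2 1 1 3
0 3 1 3
step 12: 2 2 1 3
2 1 1 1
2 2 3 1
0 3 2 0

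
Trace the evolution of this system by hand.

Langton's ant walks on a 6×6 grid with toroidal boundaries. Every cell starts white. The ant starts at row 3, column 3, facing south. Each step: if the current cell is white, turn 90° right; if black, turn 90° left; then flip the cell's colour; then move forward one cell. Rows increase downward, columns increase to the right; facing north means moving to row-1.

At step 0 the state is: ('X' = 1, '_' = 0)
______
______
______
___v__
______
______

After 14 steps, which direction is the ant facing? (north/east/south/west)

north

[0] ______
______
______
___v__
______
______
[1] ______
______
______
__<X__
______
______
[2] ______
______
__^___
__XX__
______
______
[3] ______
______
__X>__
__XX__
______
______
[4] ______
______
__XX__
__Xv__
______
______
[5] ______
______
__XX__
__X_>_
______
______
[6] ______
______
__XX__
__X_X_
____v_
______
[7] ______
______
__XX__
__X_X_
___<X_
______
[8] ______
______
__XX__
__X^X_
___XX_
______
[9] ______
______
__XX__
__XX>_
___XX_
______
[10] ______
______
__XX^_
__XX__
___XX_
______
[11] ______
______
__XXX>
__XX__
___XX_
______
[12] ______
______
__XXXX
__XX_v
___XX_
______
[13] ______
______
__XXXX
__XX<X
___XX_
______
[14] ______
______
__XX^X
__XXXX
___XX_
______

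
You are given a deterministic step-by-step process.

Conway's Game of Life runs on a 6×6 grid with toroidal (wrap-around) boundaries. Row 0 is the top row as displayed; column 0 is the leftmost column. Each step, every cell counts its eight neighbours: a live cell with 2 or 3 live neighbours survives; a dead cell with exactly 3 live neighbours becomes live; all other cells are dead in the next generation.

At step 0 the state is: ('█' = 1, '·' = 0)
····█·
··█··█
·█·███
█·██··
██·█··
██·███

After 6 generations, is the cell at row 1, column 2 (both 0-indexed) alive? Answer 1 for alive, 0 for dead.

0

t=0: ····█·
··█··█
·█·███
█·██··
██·█··
██·███
t=1: ·██···
█·█··█
·█···█
······
······
·█·█··
t=2: ···█··
··█··█
·█···█
······
······
·█····
t=3: ··█···
█·█·█·
█·····
······
······
······
t=4: ·█·█··
···█·█
·█···█
······
······
······
t=5: ··█·█·
······
█···█·
······
······
······
t=6: ······
···█·█
······
······
······
······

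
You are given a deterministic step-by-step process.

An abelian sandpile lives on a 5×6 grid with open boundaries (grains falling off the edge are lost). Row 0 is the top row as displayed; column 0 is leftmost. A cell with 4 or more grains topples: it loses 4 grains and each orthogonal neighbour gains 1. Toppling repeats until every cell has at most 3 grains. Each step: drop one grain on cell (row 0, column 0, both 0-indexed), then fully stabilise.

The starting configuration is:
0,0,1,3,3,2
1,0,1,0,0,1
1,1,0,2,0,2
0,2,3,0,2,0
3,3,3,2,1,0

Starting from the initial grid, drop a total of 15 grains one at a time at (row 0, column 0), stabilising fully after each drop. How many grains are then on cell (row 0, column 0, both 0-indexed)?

1

[0] 0,0,1,3,3,2
1,0,1,0,0,1
1,1,0,2,0,2
0,2,3,0,2,0
3,3,3,2,1,0
[1] 1,0,1,3,3,2
1,0,1,0,0,1
1,1,0,2,0,2
0,2,3,0,2,0
3,3,3,2,1,0
[2] 2,0,1,3,3,2
1,0,1,0,0,1
1,1,0,2,0,2
0,2,3,0,2,0
3,3,3,2,1,0
[3] 3,0,1,3,3,2
1,0,1,0,0,1
1,1,0,2,0,2
0,2,3,0,2,0
3,3,3,2,1,0
[4] 0,1,1,3,3,2
2,0,1,0,0,1
1,1,0,2,0,2
0,2,3,0,2,0
3,3,3,2,1,0
[5] 1,1,1,3,3,2
2,0,1,0,0,1
1,1,0,2,0,2
0,2,3,0,2,0
3,3,3,2,1,0
[6] 2,1,1,3,3,2
2,0,1,0,0,1
1,1,0,2,0,2
0,2,3,0,2,0
3,3,3,2,1,0
[7] 3,1,1,3,3,2
2,0,1,0,0,1
1,1,0,2,0,2
0,2,3,0,2,0
3,3,3,2,1,0
[8] 0,2,1,3,3,2
3,0,1,0,0,1
1,1,0,2,0,2
0,2,3,0,2,0
3,3,3,2,1,0
[9] 1,2,1,3,3,2
3,0,1,0,0,1
1,1,0,2,0,2
0,2,3,0,2,0
3,3,3,2,1,0
[10] 2,2,1,3,3,2
3,0,1,0,0,1
1,1,0,2,0,2
0,2,3,0,2,0
3,3,3,2,1,0
[11] 3,2,1,3,3,2
3,0,1,0,0,1
1,1,0,2,0,2
0,2,3,0,2,0
3,3,3,2,1,0
[12] 1,3,1,3,3,2
0,1,1,0,0,1
2,1,0,2,0,2
0,2,3,0,2,0
3,3,3,2,1,0
[13] 2,3,1,3,3,2
0,1,1,0,0,1
2,1,0,2,0,2
0,2,3,0,2,0
3,3,3,2,1,0
[14] 3,3,1,3,3,2
0,1,1,0,0,1
2,1,0,2,0,2
0,2,3,0,2,0
3,3,3,2,1,0
[15] 1,0,2,3,3,2
1,2,1,0,0,1
2,1,0,2,0,2
0,2,3,0,2,0
3,3,3,2,1,0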